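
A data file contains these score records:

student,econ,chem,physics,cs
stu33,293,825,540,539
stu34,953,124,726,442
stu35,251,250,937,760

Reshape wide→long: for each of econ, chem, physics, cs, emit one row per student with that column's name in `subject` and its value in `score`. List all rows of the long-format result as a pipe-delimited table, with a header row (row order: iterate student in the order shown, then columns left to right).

Each (student, column) pair becomes one row: 3 × 4 = 12 rows.
For example, (stu33, econ) → score=293.

| student | subject | score |
| stu33 | econ | 293 |
| stu33 | chem | 825 |
| stu33 | physics | 540 |
| stu33 | cs | 539 |
| stu34 | econ | 953 |
| stu34 | chem | 124 |
| stu34 | physics | 726 |
| stu34 | cs | 442 |
| stu35 | econ | 251 |
| stu35 | chem | 250 |
| stu35 | physics | 937 |
| stu35 | cs | 760 |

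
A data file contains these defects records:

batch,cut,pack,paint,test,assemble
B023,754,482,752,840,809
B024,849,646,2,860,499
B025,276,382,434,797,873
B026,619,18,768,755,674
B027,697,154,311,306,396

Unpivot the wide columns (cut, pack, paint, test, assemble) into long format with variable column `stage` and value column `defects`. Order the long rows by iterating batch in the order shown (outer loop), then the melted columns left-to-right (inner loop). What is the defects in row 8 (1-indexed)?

25 rows total (5 × 5). Row 8: index ⌊(8-1)/5⌋ = 1 into batch → B024; (8-1) mod 5 = 2 into the melted columns → paint.
So row 8 is (B024, paint, 2); defects = 2.

2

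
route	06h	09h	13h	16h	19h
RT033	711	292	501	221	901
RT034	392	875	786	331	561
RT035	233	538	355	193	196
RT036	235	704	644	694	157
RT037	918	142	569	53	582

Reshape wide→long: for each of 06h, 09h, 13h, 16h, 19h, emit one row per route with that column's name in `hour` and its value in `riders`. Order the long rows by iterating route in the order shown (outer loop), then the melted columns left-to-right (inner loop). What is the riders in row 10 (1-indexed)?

25 rows total (5 × 5). Row 10: index ⌊(10-1)/5⌋ = 1 into route → RT034; (10-1) mod 5 = 4 into the melted columns → 19h.
So row 10 is (RT034, 19h, 561); riders = 561.

561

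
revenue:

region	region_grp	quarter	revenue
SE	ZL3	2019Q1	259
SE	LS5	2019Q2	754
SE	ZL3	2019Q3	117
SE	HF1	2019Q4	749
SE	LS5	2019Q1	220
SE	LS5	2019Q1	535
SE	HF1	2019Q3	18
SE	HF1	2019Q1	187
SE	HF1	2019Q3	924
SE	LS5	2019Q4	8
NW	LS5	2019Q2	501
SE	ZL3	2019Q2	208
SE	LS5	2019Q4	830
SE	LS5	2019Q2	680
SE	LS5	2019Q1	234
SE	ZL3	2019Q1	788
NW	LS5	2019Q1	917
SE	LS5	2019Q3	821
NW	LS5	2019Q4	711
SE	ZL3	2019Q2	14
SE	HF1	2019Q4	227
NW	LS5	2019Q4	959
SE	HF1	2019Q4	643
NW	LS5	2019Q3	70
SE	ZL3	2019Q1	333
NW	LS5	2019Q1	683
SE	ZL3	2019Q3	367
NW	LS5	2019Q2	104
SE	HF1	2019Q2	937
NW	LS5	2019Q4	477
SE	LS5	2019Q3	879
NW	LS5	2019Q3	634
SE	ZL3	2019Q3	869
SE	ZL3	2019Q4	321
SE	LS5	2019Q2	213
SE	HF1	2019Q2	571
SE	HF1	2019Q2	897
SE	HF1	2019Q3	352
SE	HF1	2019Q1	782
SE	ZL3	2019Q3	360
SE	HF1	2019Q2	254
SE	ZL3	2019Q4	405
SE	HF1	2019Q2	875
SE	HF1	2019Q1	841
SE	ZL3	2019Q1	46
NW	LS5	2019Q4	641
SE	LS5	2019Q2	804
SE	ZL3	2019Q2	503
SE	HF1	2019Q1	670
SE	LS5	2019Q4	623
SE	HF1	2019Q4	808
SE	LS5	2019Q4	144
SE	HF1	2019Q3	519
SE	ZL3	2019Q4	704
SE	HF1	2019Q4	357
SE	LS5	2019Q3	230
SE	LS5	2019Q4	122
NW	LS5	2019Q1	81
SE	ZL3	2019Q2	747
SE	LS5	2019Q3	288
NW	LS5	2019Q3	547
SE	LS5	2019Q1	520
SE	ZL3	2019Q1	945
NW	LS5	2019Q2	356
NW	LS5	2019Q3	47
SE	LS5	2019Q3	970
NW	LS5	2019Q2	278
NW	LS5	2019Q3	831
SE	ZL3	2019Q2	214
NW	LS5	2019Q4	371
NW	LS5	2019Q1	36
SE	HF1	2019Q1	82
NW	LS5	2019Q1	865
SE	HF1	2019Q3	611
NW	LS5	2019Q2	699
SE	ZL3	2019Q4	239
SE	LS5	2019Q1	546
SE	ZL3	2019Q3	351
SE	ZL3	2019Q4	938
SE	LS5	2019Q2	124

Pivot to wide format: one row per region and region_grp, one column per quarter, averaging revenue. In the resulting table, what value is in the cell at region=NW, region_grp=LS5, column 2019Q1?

516.40

Rows with region=NW, region_grp=LS5 and quarter=2019Q1: revenue values are 917, 683, 81, 36, 865.
(917 + 683 + 81 + 36 + 865) / 5 = 516.40.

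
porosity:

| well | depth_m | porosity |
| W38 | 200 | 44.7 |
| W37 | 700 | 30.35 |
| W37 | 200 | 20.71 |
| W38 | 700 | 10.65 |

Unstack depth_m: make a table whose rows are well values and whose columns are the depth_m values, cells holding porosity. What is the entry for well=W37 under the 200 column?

20.71

Wide layout: rows indexed by well, columns are the 2 distinct depth_m values (200, 700).
Cell (well=W37, depth_m=200) draws from the long row where well=W37 and depth_m=200, which has porosity=20.71.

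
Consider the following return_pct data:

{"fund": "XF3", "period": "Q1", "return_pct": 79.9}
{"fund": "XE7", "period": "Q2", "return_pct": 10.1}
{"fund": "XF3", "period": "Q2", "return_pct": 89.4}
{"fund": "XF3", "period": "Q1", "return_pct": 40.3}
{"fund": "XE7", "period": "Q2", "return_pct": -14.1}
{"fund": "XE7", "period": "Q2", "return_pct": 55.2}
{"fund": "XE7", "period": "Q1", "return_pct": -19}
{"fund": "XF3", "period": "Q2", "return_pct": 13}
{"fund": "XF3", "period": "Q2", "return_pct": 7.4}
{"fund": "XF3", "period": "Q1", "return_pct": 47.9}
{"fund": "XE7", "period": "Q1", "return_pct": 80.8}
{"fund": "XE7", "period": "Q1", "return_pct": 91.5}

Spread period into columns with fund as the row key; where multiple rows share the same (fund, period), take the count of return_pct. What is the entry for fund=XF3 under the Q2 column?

3

Rows with fund=XF3 and period=Q2: return_pct values are 89.4, 13, 7.4.
3 rows match — count = 3.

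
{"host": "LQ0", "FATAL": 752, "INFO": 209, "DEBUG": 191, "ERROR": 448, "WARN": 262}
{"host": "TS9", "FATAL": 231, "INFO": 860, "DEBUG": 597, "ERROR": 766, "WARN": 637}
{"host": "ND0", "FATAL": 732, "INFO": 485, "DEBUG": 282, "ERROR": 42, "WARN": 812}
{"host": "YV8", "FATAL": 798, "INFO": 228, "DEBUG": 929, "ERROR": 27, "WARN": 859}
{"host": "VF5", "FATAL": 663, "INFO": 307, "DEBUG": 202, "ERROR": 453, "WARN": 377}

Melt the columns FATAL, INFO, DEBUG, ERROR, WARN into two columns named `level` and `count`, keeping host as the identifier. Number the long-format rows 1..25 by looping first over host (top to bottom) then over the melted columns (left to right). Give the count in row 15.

812

25 rows total (5 × 5). Row 15: index ⌊(15-1)/5⌋ = 2 into host → ND0; (15-1) mod 5 = 4 into the melted columns → WARN.
So row 15 is (ND0, WARN, 812); count = 812.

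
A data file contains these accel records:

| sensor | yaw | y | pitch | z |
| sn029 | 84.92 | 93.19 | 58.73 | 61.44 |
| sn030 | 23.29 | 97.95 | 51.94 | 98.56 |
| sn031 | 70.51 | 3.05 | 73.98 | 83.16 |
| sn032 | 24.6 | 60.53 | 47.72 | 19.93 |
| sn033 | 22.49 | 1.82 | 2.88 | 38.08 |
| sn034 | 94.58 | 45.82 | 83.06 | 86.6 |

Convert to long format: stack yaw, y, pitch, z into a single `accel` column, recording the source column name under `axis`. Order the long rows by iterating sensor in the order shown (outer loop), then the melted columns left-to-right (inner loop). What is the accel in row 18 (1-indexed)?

1.82

24 rows total (6 × 4). Row 18: index ⌊(18-1)/4⌋ = 4 into sensor → sn033; (18-1) mod 4 = 1 into the melted columns → y.
So row 18 is (sn033, y, 1.82); accel = 1.82.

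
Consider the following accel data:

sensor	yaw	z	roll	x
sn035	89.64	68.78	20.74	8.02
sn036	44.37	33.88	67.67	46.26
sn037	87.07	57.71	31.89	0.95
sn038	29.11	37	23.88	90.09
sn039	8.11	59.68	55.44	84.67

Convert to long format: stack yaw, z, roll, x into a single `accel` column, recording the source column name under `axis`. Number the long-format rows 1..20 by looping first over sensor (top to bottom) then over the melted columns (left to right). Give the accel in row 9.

87.07

20 rows total (5 × 4). Row 9: index ⌊(9-1)/4⌋ = 2 into sensor → sn037; (9-1) mod 4 = 0 into the melted columns → yaw.
So row 9 is (sn037, yaw, 87.07); accel = 87.07.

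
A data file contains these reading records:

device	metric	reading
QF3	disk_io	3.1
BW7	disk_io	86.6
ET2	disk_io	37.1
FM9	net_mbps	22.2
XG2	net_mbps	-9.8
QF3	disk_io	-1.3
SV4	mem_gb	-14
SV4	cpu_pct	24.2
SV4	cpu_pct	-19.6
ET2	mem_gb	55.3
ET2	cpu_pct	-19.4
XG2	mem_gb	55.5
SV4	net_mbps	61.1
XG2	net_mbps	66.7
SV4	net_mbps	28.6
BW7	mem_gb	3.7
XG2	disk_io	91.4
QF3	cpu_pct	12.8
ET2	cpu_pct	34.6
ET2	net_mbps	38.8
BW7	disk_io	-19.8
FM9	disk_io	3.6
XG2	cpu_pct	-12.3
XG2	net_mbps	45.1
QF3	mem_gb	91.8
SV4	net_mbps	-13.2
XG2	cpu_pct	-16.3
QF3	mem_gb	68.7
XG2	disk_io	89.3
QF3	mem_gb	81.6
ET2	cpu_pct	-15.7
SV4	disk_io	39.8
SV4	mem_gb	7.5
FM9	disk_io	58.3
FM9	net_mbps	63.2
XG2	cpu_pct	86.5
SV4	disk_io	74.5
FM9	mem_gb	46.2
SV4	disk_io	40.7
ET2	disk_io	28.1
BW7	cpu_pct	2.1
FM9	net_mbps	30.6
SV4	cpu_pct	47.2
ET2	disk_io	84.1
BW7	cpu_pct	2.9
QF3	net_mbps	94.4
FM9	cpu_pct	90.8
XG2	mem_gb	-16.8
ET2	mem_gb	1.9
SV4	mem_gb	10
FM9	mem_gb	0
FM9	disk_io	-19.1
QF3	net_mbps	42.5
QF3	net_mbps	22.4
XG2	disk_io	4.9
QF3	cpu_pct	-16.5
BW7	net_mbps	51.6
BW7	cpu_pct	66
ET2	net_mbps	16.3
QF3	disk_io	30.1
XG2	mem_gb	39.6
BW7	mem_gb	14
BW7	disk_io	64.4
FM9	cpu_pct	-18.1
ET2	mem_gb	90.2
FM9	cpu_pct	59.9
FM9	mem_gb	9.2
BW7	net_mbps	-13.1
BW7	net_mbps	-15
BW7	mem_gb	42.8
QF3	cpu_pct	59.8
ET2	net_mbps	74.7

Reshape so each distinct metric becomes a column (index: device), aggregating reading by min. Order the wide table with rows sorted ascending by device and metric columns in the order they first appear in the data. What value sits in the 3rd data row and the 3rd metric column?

With rows sorted ascending by device, row 3 is device=FM9. metric columns in first-appearance order: disk_io, net_mbps, mem_gb, cpu_pct; column 3 is mem_gb.
Long rows with device=FM9, metric=mem_gb: min(46.2, 0, 9.2) = 0.

0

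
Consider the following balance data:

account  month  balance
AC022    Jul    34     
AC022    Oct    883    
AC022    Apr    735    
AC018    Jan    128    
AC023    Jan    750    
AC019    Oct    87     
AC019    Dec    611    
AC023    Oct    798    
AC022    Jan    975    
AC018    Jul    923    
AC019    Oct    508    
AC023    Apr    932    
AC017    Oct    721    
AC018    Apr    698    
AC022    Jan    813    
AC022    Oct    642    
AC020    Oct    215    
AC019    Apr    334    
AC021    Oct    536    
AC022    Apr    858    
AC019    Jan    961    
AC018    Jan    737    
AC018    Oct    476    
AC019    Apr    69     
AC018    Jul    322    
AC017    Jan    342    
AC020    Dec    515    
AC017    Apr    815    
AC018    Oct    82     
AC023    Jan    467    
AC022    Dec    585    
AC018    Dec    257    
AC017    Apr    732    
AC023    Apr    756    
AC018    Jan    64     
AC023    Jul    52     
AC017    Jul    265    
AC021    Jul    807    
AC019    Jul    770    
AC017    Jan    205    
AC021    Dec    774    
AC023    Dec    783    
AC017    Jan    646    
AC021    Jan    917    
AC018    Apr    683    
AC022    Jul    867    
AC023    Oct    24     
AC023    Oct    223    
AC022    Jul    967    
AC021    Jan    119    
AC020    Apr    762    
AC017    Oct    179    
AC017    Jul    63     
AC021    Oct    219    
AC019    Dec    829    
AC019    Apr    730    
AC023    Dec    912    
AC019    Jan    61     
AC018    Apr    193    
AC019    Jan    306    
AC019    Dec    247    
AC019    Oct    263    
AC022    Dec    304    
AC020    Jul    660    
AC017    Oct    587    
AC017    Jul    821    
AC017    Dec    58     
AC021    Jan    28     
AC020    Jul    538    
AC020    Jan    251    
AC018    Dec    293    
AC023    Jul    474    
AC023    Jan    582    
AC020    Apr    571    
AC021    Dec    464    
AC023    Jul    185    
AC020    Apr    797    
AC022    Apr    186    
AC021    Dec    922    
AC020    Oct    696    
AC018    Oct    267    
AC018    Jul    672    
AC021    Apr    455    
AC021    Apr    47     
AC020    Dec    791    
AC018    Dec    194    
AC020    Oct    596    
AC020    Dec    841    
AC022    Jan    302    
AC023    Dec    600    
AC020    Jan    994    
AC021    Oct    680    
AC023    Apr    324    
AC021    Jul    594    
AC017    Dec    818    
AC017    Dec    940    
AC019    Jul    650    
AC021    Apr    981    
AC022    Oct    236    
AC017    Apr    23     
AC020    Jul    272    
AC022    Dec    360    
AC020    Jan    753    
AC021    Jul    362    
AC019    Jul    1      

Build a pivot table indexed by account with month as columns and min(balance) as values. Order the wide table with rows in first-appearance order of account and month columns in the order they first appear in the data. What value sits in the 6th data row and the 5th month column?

515

With rows in first-appearance order of account, row 6 is account=AC020. month columns in first-appearance order: Jul, Oct, Apr, Jan, Dec; column 5 is Dec.
Long rows with account=AC020, month=Dec: min(515, 791, 841) = 515.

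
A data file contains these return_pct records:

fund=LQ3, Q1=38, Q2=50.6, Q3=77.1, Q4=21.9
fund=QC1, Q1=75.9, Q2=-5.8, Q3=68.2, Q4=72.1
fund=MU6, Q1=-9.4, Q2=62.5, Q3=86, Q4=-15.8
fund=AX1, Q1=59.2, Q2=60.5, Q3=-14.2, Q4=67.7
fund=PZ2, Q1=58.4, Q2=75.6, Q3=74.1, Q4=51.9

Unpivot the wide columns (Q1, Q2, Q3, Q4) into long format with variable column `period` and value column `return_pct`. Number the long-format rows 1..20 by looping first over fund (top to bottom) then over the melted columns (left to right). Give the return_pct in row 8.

72.1

20 rows total (5 × 4). Row 8: index ⌊(8-1)/4⌋ = 1 into fund → QC1; (8-1) mod 4 = 3 into the melted columns → Q4.
So row 8 is (QC1, Q4, 72.1); return_pct = 72.1.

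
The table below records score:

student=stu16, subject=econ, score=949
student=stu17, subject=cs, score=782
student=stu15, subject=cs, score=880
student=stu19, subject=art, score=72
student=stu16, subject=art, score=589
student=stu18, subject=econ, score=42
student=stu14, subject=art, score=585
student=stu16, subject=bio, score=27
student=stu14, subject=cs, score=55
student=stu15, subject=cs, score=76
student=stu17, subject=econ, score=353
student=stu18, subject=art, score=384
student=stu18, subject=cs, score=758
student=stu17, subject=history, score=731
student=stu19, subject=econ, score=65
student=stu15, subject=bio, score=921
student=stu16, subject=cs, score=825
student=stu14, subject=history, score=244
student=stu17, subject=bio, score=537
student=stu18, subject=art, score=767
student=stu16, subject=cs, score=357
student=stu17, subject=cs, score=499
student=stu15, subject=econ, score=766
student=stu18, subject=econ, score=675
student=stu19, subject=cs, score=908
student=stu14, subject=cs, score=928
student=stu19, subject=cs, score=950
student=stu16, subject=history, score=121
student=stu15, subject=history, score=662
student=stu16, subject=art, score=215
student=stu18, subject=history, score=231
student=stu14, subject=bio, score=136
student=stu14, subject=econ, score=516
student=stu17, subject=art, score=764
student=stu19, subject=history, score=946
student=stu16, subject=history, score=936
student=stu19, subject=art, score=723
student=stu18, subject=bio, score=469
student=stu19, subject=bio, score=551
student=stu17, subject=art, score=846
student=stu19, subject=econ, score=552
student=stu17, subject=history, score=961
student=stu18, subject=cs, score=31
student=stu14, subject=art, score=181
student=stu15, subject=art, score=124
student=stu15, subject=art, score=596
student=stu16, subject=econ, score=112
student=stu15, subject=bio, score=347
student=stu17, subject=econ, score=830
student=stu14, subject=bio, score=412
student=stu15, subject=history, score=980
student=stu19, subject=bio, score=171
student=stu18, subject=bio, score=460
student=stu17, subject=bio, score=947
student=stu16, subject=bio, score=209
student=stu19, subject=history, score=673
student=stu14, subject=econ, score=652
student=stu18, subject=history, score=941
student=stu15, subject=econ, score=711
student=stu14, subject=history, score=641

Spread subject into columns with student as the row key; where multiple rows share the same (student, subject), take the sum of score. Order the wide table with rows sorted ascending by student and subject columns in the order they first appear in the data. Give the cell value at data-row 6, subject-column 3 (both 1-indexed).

With rows sorted ascending by student, row 6 is student=stu19. subject columns in first-appearance order: econ, cs, art, bio, history; column 3 is art.
Long rows with student=stu19, subject=art: 72 + 723 = 795.

795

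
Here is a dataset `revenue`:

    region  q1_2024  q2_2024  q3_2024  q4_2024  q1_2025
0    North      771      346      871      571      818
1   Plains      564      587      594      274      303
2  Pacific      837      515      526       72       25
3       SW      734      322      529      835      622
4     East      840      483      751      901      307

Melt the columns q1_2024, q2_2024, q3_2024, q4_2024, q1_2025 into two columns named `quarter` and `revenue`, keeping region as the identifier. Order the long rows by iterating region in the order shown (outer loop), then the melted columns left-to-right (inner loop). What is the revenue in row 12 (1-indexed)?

25 rows total (5 × 5). Row 12: index ⌊(12-1)/5⌋ = 2 into region → Pacific; (12-1) mod 5 = 1 into the melted columns → q2_2024.
So row 12 is (Pacific, q2_2024, 515); revenue = 515.

515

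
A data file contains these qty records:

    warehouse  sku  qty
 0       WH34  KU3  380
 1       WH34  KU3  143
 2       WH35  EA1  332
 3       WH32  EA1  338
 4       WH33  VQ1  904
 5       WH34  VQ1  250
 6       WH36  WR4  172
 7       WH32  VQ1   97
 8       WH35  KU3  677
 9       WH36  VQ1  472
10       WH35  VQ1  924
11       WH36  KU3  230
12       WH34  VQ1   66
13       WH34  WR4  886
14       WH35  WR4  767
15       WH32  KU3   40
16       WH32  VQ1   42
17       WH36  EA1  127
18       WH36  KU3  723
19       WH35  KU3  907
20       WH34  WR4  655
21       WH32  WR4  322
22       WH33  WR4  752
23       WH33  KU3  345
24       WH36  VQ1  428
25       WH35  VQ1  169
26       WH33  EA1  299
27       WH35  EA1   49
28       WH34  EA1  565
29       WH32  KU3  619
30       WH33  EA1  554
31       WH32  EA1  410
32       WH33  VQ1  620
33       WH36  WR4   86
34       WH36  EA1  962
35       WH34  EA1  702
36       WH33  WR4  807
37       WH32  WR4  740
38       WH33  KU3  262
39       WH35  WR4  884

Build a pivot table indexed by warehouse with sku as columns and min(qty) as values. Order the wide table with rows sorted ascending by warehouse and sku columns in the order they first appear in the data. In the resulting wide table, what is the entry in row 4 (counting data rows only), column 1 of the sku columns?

677

With rows sorted ascending by warehouse, row 4 is warehouse=WH35. sku columns in first-appearance order: KU3, EA1, VQ1, WR4; column 1 is KU3.
Long rows with warehouse=WH35, sku=KU3: min(677, 907) = 677.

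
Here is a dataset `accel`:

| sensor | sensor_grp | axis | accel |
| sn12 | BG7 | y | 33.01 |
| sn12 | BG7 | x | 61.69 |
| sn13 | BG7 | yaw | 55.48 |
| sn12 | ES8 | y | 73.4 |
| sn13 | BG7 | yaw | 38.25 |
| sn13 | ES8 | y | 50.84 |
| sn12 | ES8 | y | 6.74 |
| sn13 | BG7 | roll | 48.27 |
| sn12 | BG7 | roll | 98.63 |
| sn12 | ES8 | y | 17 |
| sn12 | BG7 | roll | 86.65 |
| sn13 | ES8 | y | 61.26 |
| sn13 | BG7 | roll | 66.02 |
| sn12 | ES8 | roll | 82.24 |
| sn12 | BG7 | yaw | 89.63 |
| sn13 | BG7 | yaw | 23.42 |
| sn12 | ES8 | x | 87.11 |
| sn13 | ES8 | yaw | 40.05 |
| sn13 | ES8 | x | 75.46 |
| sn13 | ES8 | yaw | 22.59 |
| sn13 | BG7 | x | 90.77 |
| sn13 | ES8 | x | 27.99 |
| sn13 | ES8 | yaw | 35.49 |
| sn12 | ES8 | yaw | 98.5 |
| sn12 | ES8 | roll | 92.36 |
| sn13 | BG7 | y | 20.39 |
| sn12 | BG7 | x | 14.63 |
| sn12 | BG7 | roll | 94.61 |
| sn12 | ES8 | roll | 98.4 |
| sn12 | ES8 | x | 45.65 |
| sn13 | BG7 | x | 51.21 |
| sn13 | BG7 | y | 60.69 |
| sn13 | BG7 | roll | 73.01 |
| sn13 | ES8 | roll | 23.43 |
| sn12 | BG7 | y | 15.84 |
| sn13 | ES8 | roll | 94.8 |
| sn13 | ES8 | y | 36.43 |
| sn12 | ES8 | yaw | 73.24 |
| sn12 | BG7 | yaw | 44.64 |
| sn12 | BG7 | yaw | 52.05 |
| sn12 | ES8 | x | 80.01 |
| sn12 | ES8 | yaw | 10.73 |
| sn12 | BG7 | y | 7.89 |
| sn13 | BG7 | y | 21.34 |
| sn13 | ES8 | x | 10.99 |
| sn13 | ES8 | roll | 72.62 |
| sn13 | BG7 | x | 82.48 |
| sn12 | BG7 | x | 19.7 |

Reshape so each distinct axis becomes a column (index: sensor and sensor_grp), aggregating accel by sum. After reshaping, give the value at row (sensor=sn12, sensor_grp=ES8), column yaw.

Rows with sensor=sn12, sensor_grp=ES8 and axis=yaw: accel values are 98.5, 73.24, 10.73.
98.5 + 73.24 + 10.73 = 182.47.

182.47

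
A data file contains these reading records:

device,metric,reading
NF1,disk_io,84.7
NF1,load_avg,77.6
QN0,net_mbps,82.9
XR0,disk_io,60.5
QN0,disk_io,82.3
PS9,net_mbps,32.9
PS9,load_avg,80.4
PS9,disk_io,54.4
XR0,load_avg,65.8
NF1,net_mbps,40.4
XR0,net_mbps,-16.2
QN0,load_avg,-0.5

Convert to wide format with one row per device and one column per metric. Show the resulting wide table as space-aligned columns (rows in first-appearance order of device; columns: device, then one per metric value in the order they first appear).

device  disk_io  load_avg  net_mbps
NF1     84.7     77.6      40.4    
QN0     82.3     -0.5      82.9    
XR0     60.5     65.8      -16.2   
PS9     54.4     80.4      32.9    

Columns: device plus the 3 distinct metric values (disk_io, load_avg, net_mbps).
For example, row NF1 column disk_io takes reading=84.7 from the long row (NF1, disk_io).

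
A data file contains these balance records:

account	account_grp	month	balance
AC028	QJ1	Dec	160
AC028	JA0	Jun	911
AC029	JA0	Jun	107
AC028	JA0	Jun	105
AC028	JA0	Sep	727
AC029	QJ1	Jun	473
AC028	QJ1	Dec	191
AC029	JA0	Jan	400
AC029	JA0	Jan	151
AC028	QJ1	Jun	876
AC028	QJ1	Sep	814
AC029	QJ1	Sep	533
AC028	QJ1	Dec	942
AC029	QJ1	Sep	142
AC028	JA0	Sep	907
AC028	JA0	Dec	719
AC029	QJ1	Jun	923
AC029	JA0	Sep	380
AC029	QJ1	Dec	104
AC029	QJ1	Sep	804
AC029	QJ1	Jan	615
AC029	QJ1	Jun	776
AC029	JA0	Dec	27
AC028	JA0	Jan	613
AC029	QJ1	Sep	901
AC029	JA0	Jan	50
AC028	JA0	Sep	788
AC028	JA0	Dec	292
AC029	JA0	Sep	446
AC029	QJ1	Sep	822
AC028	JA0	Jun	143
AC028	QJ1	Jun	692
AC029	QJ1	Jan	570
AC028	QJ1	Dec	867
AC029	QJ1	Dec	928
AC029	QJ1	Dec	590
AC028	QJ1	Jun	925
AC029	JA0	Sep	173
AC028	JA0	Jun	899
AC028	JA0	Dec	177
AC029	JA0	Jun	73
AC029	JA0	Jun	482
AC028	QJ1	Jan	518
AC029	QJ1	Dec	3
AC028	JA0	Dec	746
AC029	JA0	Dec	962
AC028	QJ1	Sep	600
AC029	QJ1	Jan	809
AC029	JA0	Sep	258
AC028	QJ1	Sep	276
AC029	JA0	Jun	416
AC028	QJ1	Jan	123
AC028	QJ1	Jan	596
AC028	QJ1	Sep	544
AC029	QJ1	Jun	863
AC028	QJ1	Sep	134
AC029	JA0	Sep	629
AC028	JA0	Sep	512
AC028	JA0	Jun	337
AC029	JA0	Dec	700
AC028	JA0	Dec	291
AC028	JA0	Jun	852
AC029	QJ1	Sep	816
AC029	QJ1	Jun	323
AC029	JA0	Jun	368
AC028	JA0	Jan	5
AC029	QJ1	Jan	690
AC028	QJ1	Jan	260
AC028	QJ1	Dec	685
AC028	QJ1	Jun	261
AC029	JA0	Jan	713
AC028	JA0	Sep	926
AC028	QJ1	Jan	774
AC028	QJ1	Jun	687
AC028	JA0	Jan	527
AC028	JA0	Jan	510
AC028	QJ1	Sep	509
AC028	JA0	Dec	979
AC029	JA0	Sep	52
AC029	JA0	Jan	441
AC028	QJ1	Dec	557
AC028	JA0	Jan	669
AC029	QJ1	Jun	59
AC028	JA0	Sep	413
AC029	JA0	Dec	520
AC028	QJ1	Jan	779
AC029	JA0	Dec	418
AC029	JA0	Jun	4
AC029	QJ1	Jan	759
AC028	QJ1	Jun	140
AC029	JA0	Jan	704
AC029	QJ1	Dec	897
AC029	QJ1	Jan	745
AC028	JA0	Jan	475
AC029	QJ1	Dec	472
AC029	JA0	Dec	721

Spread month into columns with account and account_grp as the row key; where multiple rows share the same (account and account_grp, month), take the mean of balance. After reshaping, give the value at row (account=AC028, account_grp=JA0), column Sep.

712.17

Rows with account=AC028, account_grp=JA0 and month=Sep: balance values are 727, 907, 788, 512, 926, 413.
(727 + 907 + 788 + 512 + 926 + 413) / 6 = 712.17.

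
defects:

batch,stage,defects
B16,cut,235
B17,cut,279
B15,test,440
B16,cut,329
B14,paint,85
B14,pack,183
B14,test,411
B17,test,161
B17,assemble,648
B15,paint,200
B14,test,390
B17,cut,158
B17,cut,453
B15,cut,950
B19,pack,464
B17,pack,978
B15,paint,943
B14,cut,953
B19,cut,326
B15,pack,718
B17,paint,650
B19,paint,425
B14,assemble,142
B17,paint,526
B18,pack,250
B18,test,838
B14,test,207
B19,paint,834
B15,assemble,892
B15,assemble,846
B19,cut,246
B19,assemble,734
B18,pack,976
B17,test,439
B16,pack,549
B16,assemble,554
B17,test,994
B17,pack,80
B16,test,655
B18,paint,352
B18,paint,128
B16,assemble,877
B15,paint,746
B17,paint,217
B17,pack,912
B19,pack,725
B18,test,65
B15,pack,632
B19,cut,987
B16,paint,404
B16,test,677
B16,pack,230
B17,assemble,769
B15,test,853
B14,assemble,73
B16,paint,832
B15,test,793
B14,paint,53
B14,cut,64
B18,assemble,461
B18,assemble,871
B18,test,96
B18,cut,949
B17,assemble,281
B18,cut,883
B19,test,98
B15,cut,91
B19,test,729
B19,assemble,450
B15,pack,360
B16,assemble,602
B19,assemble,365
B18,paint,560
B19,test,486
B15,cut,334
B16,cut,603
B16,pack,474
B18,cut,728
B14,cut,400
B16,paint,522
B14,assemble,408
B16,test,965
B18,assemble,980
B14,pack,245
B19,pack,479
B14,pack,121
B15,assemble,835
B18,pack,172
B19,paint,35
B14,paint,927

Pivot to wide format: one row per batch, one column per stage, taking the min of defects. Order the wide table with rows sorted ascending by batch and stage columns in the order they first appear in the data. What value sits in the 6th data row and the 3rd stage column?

With rows sorted ascending by batch, row 6 is batch=B19. stage columns in first-appearance order: cut, test, paint, pack, assemble; column 3 is paint.
Long rows with batch=B19, stage=paint: min(425, 834, 35) = 35.

35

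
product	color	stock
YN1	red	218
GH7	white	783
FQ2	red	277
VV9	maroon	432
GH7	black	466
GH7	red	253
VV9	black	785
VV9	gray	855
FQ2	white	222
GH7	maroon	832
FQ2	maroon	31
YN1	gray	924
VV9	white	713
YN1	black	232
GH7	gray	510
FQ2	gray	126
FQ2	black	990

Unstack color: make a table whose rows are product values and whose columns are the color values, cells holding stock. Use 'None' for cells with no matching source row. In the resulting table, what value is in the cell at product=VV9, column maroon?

432

The long row with product=VV9, color=maroon has stock=432.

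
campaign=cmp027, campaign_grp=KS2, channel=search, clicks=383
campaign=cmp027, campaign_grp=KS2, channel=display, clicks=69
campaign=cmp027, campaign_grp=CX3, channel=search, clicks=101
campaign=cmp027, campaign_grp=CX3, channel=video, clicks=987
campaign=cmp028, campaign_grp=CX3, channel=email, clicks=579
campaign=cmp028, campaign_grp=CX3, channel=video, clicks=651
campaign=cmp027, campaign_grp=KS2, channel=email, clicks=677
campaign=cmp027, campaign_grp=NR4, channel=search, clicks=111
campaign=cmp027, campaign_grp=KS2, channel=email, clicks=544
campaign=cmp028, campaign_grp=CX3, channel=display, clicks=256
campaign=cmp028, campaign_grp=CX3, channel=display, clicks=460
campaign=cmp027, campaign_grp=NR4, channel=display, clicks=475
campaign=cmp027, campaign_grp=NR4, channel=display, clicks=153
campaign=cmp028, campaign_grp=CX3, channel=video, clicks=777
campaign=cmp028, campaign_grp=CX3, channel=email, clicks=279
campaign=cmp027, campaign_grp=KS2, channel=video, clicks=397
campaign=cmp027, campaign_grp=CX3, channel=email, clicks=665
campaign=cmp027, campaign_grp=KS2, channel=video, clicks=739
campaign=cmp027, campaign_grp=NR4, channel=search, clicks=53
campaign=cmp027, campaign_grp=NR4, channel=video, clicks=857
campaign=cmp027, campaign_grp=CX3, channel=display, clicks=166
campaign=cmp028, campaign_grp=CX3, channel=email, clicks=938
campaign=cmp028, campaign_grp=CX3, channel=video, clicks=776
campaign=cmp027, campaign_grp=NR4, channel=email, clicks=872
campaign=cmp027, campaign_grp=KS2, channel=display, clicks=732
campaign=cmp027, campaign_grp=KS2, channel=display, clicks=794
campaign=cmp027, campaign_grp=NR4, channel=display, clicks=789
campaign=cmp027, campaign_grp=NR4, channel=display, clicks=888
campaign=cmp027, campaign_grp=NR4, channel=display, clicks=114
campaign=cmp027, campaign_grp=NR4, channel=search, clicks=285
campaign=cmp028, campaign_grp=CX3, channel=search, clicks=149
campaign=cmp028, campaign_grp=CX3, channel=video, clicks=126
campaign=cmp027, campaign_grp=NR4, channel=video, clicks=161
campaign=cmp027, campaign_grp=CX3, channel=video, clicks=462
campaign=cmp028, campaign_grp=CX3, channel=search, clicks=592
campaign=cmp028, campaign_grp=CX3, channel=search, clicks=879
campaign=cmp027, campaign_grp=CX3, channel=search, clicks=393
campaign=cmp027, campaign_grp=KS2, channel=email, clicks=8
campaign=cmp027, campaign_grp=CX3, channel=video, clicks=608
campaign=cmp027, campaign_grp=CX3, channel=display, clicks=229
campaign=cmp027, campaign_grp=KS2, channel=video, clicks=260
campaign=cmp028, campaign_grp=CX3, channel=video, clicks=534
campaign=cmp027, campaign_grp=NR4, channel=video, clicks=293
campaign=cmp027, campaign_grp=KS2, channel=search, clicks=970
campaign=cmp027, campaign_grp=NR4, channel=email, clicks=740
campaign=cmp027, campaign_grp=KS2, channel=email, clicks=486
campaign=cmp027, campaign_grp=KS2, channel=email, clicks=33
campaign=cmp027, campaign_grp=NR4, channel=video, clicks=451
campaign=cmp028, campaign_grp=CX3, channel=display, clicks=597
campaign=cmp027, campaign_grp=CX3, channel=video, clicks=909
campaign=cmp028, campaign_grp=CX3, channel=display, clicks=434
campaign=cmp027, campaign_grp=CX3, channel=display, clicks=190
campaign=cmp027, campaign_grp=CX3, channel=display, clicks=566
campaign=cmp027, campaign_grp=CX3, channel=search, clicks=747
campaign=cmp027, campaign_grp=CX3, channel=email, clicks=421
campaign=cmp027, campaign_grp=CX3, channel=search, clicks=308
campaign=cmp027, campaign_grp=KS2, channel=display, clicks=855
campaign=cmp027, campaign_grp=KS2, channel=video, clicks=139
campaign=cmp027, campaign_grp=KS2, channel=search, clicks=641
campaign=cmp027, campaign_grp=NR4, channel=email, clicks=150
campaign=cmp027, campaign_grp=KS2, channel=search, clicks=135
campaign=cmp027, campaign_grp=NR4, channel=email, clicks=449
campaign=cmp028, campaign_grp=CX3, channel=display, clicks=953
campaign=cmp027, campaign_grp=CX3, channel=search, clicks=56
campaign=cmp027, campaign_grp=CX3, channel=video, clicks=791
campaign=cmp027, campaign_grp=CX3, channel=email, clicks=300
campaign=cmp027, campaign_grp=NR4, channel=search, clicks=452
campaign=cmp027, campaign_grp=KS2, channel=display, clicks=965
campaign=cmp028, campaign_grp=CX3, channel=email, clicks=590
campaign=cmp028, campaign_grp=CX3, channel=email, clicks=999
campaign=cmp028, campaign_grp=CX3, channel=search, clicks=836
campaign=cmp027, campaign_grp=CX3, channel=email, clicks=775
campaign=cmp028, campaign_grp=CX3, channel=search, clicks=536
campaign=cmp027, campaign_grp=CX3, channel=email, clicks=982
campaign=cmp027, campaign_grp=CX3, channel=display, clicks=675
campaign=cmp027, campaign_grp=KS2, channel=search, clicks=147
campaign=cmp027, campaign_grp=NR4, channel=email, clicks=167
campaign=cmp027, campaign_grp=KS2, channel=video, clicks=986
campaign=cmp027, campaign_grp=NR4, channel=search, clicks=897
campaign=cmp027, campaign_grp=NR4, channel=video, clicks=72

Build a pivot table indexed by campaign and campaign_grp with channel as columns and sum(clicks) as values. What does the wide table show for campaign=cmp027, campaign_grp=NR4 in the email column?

2378

Rows with campaign=cmp027, campaign_grp=NR4 and channel=email: clicks values are 872, 740, 150, 449, 167.
872 + 740 + 150 + 449 + 167 = 2378.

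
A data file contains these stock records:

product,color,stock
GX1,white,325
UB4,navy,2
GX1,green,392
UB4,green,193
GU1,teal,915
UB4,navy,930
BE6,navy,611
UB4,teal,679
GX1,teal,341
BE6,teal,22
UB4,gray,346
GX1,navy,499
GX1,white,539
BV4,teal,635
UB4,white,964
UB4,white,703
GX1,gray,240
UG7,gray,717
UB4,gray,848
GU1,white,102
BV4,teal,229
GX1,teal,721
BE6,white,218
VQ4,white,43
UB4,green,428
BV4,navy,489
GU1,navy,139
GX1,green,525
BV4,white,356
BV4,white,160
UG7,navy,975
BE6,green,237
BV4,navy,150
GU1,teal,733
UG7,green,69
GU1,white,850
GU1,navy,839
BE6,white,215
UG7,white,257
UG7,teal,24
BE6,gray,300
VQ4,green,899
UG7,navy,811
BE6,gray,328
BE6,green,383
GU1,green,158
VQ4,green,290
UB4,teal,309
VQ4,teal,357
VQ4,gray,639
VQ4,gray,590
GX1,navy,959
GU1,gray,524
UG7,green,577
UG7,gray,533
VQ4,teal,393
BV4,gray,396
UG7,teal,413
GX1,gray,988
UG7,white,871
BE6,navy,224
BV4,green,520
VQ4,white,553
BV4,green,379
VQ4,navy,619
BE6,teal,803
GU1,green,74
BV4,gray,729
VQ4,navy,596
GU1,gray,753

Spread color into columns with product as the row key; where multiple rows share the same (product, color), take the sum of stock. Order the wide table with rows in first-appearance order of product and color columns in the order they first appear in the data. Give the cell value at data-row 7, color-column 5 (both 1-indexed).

1229

With rows in first-appearance order of product, row 7 is product=VQ4. color columns in first-appearance order: white, navy, green, teal, gray; column 5 is gray.
Long rows with product=VQ4, color=gray: 639 + 590 = 1229.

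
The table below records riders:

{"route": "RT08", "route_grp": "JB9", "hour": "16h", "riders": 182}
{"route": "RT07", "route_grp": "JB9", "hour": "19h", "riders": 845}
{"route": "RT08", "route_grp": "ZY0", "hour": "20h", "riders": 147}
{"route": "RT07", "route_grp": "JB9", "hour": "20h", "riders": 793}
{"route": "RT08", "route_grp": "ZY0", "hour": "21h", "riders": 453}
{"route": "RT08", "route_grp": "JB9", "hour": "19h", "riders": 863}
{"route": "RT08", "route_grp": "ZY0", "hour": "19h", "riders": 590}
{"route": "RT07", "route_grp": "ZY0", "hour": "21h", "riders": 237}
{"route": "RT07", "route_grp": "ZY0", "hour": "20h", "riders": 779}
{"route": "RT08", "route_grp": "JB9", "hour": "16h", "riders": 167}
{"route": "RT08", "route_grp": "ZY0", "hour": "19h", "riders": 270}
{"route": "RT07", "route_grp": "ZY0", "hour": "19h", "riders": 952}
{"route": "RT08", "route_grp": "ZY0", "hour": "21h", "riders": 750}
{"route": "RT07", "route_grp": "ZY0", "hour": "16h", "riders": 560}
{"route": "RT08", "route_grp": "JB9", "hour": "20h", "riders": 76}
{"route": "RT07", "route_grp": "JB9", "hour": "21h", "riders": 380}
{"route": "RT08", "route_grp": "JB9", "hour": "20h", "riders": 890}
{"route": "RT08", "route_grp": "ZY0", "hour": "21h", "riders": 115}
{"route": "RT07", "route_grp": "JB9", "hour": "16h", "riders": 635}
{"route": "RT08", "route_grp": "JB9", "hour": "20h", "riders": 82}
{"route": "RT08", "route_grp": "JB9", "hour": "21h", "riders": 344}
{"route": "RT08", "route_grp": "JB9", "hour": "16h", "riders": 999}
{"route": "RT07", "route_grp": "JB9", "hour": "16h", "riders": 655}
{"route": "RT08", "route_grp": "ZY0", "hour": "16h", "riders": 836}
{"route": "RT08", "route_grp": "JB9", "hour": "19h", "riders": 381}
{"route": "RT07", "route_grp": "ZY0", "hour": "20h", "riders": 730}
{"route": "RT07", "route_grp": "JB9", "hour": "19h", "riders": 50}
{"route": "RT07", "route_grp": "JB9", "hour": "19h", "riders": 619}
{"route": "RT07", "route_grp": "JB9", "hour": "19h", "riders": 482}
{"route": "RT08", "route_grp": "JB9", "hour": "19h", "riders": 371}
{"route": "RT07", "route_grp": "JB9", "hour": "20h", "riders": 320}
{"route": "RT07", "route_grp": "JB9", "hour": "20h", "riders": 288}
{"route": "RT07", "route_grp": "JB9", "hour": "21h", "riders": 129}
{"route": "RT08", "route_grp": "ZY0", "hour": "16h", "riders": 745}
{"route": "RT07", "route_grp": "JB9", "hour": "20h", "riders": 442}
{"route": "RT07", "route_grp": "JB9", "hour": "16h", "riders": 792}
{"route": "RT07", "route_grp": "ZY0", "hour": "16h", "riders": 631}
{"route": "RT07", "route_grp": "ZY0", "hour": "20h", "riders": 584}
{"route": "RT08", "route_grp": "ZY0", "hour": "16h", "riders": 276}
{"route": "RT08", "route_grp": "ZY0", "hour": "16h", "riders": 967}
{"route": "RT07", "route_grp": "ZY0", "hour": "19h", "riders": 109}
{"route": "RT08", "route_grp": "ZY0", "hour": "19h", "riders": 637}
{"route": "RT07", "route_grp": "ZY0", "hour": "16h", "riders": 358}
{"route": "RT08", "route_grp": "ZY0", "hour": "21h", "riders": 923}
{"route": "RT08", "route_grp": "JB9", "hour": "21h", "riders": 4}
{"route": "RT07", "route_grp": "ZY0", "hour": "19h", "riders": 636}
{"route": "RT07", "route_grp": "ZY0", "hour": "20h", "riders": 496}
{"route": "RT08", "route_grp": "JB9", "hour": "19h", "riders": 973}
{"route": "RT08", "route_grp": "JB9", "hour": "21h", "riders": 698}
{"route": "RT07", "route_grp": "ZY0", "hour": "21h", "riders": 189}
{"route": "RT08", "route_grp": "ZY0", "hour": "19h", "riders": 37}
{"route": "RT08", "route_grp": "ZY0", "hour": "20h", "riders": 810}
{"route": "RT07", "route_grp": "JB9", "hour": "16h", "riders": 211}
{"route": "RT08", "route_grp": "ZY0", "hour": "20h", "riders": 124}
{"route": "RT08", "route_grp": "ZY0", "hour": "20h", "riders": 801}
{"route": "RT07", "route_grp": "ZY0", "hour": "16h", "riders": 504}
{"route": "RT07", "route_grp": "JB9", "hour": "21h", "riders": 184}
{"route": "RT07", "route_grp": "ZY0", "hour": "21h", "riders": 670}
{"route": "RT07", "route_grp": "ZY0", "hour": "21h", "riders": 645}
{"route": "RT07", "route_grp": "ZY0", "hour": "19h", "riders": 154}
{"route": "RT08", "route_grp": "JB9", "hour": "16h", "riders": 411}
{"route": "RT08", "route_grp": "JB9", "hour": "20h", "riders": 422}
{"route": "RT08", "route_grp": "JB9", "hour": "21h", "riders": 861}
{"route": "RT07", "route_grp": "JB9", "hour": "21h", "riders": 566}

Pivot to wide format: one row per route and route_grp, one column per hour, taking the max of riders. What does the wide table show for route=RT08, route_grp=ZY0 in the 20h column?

810

Rows with route=RT08, route_grp=ZY0 and hour=20h: riders values are 147, 810, 124, 801.
max(147, 810, 124, 801) = 810.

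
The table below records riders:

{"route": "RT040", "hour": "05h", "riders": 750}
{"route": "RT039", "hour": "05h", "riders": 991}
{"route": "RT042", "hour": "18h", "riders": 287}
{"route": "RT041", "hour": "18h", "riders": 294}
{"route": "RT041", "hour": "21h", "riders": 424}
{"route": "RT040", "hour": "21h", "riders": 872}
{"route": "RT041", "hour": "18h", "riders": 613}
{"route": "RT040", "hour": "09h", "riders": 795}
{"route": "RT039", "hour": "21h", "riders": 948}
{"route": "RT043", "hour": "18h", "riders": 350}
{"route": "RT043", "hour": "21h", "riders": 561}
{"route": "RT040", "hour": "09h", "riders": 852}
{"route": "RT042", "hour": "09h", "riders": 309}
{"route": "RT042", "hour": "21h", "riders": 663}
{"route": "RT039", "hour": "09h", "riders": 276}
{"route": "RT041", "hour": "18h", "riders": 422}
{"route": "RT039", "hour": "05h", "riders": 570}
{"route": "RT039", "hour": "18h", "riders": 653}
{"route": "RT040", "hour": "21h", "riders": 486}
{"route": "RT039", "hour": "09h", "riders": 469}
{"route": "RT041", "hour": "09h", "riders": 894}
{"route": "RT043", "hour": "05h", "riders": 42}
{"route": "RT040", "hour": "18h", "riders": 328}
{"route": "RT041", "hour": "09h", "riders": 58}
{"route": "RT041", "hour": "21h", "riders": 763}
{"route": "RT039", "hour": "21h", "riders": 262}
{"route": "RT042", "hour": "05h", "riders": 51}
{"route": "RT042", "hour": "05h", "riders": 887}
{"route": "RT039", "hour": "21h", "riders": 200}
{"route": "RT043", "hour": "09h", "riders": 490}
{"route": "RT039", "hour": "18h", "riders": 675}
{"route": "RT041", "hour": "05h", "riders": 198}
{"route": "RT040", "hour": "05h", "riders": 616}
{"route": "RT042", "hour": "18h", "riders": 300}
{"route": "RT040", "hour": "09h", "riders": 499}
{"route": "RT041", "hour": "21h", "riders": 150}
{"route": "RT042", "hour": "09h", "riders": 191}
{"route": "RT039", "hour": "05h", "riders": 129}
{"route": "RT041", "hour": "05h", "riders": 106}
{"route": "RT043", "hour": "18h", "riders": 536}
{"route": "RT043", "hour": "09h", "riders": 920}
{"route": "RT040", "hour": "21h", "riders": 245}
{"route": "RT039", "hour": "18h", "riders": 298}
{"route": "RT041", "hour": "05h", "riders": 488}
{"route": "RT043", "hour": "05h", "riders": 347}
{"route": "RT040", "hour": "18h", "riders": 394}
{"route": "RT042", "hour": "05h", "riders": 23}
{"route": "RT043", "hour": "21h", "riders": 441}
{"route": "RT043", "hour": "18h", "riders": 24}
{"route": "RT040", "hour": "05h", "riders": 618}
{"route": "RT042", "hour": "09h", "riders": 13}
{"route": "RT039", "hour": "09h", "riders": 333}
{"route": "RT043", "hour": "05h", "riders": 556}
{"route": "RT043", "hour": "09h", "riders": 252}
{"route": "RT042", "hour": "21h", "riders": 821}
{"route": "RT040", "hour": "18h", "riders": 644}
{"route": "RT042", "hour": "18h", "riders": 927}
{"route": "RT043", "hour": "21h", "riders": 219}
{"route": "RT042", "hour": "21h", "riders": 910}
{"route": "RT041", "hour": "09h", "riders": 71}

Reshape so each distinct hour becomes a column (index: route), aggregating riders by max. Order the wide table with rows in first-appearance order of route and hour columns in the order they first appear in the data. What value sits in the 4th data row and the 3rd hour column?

763

With rows in first-appearance order of route, row 4 is route=RT041. hour columns in first-appearance order: 05h, 18h, 21h, 09h; column 3 is 21h.
Long rows with route=RT041, hour=21h: max(424, 763, 150) = 763.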